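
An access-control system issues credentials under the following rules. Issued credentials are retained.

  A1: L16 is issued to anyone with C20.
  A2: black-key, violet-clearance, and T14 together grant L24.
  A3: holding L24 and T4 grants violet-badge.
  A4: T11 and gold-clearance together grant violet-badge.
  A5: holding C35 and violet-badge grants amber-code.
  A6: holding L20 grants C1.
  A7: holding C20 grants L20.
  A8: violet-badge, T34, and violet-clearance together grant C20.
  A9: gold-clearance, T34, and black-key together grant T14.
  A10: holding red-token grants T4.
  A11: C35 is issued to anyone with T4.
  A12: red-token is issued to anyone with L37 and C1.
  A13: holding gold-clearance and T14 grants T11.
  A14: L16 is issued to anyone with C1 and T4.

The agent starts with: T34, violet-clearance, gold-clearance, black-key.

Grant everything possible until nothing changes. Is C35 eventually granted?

C35 would need T4 (A11), but T4 is never granted.

No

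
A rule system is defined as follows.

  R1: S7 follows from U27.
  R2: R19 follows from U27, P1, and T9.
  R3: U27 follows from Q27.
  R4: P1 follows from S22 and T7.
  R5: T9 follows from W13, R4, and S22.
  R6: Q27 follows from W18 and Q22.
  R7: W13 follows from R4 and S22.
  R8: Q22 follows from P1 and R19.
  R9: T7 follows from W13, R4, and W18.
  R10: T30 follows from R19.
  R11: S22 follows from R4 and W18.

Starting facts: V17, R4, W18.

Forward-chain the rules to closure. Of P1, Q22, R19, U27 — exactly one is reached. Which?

P1

R4 and W18 hold, so S22 follows (R11).
From R4 and S22, R7 gives W13.
W13, R4, and W18 hold, so T7 follows (R9).
S22 and T7 hold, so P1 follows (R4).
Q22 would need P1 and R19 (R8), but R19 is never established. U27 would need Q27 (R3), but Q27 is never established. R19 would need U27, P1, and T9 (R2), but U27 is never established.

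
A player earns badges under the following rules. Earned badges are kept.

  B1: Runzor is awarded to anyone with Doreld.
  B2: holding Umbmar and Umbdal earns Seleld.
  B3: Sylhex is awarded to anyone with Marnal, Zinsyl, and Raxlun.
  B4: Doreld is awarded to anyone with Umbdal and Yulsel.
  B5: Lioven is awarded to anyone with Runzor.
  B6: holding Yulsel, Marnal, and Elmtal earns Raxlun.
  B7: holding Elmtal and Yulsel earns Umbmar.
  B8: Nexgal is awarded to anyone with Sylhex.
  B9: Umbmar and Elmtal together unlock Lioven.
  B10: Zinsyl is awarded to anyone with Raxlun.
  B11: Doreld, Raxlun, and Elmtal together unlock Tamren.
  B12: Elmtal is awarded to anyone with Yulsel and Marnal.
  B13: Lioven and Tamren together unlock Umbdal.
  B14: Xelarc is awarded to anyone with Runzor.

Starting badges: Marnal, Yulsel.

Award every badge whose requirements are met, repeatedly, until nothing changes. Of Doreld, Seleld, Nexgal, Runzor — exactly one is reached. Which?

With Yulsel and Marnal, Elmtal is earned (B12).
With Yulsel, Marnal, and Elmtal, Raxlun is earned (B6).
With Raxlun, Zinsyl is earned (B10).
With Marnal, Zinsyl, and Raxlun, Sylhex is earned (B3).
With Sylhex, Nexgal is earned (B8).
Seleld would need Umbmar and Umbdal (B2), but Umbdal is never earned. Runzor would need Doreld (B1), but Doreld is never earned. Doreld would need Umbdal and Yulsel (B4), but Umbdal is never earned.

Nexgal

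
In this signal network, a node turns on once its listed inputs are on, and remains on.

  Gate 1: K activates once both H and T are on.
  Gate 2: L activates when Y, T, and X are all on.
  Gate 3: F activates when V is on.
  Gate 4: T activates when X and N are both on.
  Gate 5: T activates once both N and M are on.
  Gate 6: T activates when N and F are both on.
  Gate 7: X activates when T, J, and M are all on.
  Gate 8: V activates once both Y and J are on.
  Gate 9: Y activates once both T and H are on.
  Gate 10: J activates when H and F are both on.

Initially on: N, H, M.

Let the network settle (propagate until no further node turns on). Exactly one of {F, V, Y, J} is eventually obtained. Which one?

Y

N and M are on, so T activates (Gate 5).
T and H are on, so Y activates (Gate 9).
V would need Y and J (Gate 8), but J never turns on. F would need V (Gate 3), but V never turns on. J would need H and F (Gate 10), but F never turns on.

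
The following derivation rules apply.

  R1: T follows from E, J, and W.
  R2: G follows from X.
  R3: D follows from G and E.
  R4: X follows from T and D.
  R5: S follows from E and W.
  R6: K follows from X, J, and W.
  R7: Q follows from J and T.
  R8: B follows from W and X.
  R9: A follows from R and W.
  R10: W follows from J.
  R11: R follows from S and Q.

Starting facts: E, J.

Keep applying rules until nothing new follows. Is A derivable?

Yes

From J, R10 gives W.
E and W hold, so S follows (R5).
E, J, and W hold, so T follows (R1).
From J and T, R7 gives Q.
S and Q hold, so R follows (R11).
From R and W, R9 gives A.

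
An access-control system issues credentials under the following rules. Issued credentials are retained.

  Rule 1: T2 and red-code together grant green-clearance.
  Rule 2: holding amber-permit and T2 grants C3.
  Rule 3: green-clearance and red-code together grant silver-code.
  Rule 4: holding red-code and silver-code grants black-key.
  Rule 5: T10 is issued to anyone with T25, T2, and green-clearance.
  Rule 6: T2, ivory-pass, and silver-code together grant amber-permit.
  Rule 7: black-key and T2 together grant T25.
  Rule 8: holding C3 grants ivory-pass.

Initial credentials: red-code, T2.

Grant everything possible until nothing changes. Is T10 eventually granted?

Holding T2 and red-code grants green-clearance (Rule 1).
Holding green-clearance and red-code grants silver-code (Rule 3).
Holding red-code and silver-code grants black-key (Rule 4).
Holding black-key and T2 grants T25 (Rule 7).
Holding T25, T2, and green-clearance grants T10 (Rule 5).

Yes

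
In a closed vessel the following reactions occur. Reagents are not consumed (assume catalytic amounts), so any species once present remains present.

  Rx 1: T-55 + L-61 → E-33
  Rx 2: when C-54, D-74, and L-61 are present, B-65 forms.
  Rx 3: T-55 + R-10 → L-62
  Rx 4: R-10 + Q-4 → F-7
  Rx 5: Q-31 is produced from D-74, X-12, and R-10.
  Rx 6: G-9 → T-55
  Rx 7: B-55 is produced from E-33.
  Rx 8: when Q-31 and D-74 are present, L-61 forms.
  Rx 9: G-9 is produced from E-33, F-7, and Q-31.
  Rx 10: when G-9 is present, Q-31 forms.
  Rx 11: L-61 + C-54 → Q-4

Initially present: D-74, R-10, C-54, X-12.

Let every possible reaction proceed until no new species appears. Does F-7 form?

D-74, X-12, and R-10 present → Q-31 forms (Rx 5).
Q-31 and D-74 present → L-61 forms (Rx 8).
L-61 and C-54 present → Q-4 forms (Rx 11).
R-10 and Q-4 present → F-7 forms (Rx 4).

Yes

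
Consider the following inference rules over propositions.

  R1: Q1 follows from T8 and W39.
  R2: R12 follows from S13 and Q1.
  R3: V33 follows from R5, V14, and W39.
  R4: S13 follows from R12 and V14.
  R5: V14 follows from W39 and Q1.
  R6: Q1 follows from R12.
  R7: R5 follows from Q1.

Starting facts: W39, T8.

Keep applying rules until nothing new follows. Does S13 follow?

S13 would need R12 and V14 (R4), but R12 is never established.

No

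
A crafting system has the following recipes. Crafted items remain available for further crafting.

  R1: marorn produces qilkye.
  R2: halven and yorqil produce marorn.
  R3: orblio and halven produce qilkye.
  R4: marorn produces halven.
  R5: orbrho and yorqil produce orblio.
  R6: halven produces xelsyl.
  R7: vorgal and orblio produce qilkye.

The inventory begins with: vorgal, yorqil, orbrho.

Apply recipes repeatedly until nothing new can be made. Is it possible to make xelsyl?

No

xelsyl would need halven (R6), but halven is never obtained.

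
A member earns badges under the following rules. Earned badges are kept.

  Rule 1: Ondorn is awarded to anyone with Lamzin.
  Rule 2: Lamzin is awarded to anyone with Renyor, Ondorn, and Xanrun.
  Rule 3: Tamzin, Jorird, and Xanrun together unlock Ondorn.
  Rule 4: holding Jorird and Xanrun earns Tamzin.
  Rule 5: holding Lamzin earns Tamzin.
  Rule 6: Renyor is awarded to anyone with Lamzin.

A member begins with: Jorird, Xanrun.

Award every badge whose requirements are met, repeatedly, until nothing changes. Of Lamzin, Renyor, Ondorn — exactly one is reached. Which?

With Jorird and Xanrun, Tamzin is earned (Rule 4).
With Tamzin, Jorird, and Xanrun, Ondorn is earned (Rule 3).
Lamzin would need Renyor, Ondorn, and Xanrun (Rule 2), but Renyor is never earned. Renyor would need Lamzin (Rule 6), but Lamzin is never earned.

Ondorn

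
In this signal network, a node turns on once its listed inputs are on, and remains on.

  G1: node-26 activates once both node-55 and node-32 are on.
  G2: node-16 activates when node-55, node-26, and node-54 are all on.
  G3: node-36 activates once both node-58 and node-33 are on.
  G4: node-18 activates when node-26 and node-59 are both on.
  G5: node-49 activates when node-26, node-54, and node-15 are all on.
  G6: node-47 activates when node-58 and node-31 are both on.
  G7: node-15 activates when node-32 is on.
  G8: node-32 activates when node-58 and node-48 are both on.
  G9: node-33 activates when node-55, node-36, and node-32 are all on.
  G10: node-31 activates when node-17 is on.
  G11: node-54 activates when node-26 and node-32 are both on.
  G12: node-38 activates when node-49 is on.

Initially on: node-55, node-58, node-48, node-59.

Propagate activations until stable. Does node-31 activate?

node-31 would need node-17 (G10), but node-17 never turns on.

No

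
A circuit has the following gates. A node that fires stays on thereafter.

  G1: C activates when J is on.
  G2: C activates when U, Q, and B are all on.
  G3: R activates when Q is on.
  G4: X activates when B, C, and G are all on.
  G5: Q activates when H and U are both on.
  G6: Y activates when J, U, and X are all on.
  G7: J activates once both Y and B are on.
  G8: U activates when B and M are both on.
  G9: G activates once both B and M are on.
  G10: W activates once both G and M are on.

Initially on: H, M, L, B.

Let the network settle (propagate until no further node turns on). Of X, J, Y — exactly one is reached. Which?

X

G8: B and M on → U on.
G9: B and M on → G on.
H and U are on, so Q activates (G5).
U, Q, and B are on, so C activates (G2).
G4: B, C, and G on → X on.
J would need Y and B (G7), but Y never turns on. Y would need J, U, and X (G6), but J never turns on.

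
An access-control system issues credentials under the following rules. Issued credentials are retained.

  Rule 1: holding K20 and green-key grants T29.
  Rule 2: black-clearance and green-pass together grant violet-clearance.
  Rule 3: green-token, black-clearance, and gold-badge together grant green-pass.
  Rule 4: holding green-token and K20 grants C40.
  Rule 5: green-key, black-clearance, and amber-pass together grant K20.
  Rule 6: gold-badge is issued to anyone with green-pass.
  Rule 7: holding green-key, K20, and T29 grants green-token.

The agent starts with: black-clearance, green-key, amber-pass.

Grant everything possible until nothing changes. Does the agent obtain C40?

Yes

Holding green-key, black-clearance, and amber-pass grants K20 (Rule 5).
Holding K20 and green-key grants T29 (Rule 1).
Holding green-key, K20, and T29 grants green-token (Rule 7).
Holding green-token and K20 grants C40 (Rule 4).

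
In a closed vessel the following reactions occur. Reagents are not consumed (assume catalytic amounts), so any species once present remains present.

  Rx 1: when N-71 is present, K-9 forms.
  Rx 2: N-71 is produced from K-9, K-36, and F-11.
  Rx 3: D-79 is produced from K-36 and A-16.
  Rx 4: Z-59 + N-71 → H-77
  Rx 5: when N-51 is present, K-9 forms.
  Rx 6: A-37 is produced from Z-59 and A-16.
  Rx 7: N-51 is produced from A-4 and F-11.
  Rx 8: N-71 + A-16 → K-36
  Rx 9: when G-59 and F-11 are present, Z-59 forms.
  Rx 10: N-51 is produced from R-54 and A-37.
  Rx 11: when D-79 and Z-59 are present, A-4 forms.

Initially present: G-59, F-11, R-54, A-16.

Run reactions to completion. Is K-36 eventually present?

K-36 would need N-71 and A-16 (Rx 8), but N-71 never forms.

No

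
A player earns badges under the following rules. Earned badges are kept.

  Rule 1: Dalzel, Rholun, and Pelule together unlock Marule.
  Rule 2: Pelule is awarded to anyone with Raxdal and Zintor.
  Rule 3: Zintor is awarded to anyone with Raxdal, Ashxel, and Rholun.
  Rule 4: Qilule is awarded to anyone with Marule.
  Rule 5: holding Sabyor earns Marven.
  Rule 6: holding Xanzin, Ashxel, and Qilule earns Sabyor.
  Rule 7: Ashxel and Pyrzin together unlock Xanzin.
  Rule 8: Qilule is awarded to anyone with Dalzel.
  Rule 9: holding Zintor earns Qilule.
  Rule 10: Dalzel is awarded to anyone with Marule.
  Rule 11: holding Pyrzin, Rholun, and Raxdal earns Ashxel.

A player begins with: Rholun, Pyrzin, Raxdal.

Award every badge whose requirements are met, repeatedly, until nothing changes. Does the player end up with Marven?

With Pyrzin, Rholun, and Raxdal, Ashxel is earned (Rule 11).
With Ashxel and Pyrzin, Xanzin is earned (Rule 7).
With Raxdal, Ashxel, and Rholun, Zintor is earned (Rule 3).
With Zintor, Qilule is earned (Rule 9).
With Xanzin, Ashxel, and Qilule, Sabyor is earned (Rule 6).
With Sabyor, Marven is earned (Rule 5).

Yes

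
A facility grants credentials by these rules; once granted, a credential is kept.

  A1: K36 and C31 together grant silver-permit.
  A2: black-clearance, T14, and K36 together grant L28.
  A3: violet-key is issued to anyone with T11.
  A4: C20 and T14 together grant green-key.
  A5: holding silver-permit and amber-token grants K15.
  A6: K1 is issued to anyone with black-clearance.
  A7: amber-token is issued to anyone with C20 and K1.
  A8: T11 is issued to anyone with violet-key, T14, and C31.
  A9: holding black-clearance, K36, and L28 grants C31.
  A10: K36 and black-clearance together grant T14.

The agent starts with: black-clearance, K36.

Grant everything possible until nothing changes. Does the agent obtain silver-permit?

Yes

Holding K36 and black-clearance grants T14 (A10).
Holding black-clearance, T14, and K36 grants L28 (A2).
Holding black-clearance, K36, and L28 grants C31 (A9).
Holding K36 and C31 grants silver-permit (A1).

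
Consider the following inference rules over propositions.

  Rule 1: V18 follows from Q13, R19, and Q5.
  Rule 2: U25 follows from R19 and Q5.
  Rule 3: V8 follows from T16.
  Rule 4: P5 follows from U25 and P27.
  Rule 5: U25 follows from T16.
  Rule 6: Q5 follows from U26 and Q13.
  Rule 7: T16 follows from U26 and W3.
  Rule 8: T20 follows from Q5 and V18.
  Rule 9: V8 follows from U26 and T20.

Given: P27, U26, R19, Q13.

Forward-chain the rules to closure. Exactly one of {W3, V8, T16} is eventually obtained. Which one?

V8

U26 and Q13 hold, so Q5 follows (Rule 6).
From Q13, R19, and Q5, Rule 1 gives V18.
Q5 and V18 hold, so T20 follows (Rule 8).
From U26 and T20, Rule 9 gives V8.
T16 would need U26 and W3 (Rule 7), but W3 is never established. No rule produces W3, and it is not given.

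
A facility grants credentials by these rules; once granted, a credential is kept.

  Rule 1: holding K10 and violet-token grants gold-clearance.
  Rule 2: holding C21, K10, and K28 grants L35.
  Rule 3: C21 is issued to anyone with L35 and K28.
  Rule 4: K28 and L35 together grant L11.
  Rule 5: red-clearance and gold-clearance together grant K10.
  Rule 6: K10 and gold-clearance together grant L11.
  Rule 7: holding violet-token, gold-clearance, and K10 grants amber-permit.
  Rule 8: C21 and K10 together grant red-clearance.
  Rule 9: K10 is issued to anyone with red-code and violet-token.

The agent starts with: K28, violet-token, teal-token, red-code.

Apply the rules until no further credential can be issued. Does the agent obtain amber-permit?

Holding red-code and violet-token grants K10 (Rule 9).
Holding K10 and violet-token grants gold-clearance (Rule 1).
Holding violet-token, gold-clearance, and K10 grants amber-permit (Rule 7).

Yes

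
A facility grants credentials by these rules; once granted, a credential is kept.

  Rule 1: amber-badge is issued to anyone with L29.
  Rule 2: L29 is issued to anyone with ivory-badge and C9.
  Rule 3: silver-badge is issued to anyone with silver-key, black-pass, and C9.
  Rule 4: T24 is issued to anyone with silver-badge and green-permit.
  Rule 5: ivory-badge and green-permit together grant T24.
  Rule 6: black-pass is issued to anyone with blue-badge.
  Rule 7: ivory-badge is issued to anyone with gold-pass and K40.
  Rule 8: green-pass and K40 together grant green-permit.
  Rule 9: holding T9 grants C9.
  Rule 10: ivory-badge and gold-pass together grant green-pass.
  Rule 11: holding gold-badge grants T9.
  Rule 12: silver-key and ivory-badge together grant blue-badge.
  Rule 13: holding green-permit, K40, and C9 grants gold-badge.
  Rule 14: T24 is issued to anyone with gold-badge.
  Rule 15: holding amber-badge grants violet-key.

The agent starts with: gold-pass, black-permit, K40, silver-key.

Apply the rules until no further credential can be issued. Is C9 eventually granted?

No

C9 would need T9 (Rule 9), but T9 is never granted.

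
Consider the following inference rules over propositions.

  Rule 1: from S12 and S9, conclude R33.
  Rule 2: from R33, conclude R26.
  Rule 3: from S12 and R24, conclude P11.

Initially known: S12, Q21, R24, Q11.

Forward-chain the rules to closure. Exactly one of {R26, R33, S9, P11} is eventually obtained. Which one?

P11

S12 and R24 hold, so P11 follows (Rule 3).
R26 would need R33 (Rule 2), but R33 is never established. R33 would need S12 and S9 (Rule 1), but S9 is never established. No rule produces S9, and it is not given.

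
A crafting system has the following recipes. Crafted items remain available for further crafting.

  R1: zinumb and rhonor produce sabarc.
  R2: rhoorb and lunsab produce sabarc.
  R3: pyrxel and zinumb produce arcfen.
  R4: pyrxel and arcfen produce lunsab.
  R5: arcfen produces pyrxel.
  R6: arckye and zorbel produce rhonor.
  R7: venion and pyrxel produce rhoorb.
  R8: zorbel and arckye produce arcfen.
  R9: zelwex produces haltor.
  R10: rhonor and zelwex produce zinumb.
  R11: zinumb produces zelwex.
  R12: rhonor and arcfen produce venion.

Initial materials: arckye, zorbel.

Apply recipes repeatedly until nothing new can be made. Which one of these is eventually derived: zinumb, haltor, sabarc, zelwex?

arckye and zorbel → rhonor (R6).
Using R8, zorbel and arckye make arcfen.
arcfen → pyrxel (R5).
rhonor and arcfen → venion (R12).
Using R7, venion and pyrxel make rhoorb.
pyrxel and arcfen → lunsab (R4).
Using R2, rhoorb and lunsab make sabarc.
zelwex would need zinumb (R11), but zinumb is never obtained. haltor would need zelwex (R9), but zelwex is never obtained. zinumb would need rhonor and zelwex (R10), but zelwex is never obtained.

sabarc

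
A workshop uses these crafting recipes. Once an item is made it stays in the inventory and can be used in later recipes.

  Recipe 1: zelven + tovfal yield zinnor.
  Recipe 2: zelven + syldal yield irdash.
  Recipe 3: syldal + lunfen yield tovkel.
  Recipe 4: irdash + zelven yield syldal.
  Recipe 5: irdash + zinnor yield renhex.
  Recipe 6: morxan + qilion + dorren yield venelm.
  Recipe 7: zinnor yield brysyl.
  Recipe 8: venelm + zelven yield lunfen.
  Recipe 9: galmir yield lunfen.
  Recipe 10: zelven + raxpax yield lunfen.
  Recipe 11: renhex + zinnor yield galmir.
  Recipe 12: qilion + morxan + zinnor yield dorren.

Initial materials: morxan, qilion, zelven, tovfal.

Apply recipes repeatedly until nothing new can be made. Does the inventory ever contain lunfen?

Using Recipe 1, zelven and tovfal make zinnor.
qilion + morxan + zinnor → dorren (Recipe 12).
morxan + qilion + dorren → venelm (Recipe 6).
venelm + zelven → lunfen (Recipe 8).

Yes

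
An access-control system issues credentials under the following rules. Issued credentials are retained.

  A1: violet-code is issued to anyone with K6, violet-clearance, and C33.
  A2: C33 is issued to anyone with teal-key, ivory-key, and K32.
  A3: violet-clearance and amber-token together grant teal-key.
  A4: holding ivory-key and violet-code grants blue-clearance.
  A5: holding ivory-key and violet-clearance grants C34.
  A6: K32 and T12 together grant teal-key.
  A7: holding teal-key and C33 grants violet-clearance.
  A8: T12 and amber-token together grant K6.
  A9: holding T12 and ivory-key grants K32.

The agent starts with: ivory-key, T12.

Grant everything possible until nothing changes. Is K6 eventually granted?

No

K6 would need T12 and amber-token (A8), but amber-token is never granted.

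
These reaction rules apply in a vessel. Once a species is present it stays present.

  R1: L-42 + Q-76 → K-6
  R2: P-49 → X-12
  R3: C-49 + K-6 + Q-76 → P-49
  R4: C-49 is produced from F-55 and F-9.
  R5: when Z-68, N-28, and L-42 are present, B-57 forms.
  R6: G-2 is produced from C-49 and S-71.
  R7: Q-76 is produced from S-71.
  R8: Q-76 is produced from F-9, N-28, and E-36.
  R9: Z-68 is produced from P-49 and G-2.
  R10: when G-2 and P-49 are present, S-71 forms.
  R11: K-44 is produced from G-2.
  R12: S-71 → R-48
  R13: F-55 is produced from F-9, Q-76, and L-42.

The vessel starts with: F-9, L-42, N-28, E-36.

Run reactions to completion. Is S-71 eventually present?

S-71 would need G-2 and P-49 (R10), but G-2 never forms.

No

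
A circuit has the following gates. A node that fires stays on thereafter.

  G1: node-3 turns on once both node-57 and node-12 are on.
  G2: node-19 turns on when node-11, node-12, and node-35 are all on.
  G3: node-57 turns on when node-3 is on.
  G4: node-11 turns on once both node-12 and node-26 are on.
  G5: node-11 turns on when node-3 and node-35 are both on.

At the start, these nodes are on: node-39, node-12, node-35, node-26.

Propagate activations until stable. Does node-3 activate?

No

node-3 would need node-57 and node-12 (G1), but node-57 never turns on.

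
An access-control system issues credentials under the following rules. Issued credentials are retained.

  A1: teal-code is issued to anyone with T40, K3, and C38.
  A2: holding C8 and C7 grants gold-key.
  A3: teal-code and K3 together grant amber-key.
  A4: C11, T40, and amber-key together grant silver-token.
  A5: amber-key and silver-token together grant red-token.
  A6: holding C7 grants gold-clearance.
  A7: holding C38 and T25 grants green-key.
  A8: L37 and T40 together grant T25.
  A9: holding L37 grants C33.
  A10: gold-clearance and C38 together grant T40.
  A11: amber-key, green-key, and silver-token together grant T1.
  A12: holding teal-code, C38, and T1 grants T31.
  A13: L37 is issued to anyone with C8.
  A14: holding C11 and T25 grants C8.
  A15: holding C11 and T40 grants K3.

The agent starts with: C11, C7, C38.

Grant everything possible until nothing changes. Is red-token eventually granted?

Holding C7 grants gold-clearance (A6).
Holding gold-clearance and C38 grants T40 (A10).
Holding C11 and T40 grants K3 (A15).
Holding T40, K3, and C38 grants teal-code (A1).
Holding teal-code and K3 grants amber-key (A3).
Holding C11, T40, and amber-key grants silver-token (A4).
Holding amber-key and silver-token grants red-token (A5).

Yes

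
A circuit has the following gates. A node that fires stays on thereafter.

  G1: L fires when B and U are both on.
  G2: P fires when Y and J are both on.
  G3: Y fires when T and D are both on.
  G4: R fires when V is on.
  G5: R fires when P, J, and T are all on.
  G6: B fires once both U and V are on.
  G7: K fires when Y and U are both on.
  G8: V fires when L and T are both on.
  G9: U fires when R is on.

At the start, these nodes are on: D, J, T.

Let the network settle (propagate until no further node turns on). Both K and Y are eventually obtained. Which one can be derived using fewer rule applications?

Y

Y: T and D are on, so Y fires (G3). [1 rule application]
K: T and D are on, so Y fires (G3). Y and J are on, so P fires (G2). G5: P, J, and T on → R on. R is on, so U fires (G9). Y and U are on, so K fires (G7). [5 rule applications]
Y needs fewer.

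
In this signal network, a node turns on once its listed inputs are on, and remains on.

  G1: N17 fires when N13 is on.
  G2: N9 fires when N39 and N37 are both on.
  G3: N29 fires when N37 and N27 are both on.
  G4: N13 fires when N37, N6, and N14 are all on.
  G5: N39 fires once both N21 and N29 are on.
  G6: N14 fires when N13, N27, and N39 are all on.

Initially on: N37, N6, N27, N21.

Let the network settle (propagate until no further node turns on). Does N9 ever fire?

G3: N37 and N27 on → N29 on.
N21 and N29 are on, so N39 fires (G5).
G2: N39 and N37 on → N9 on.

Yes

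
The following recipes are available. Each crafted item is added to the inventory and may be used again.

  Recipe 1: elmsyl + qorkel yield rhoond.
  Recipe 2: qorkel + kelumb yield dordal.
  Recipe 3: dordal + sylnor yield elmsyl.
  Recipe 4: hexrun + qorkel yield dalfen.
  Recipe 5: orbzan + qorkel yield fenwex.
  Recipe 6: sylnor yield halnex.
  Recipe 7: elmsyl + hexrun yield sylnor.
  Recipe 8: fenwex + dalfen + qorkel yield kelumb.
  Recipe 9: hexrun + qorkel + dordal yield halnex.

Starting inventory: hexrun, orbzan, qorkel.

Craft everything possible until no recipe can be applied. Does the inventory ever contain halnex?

Using Recipe 4, hexrun and qorkel make dalfen.
Using Recipe 5, orbzan and qorkel make fenwex.
Using Recipe 8, fenwex, dalfen, and qorkel make kelumb.
Using Recipe 2, qorkel and kelumb make dordal.
Using Recipe 9, hexrun, qorkel, and dordal make halnex.

Yes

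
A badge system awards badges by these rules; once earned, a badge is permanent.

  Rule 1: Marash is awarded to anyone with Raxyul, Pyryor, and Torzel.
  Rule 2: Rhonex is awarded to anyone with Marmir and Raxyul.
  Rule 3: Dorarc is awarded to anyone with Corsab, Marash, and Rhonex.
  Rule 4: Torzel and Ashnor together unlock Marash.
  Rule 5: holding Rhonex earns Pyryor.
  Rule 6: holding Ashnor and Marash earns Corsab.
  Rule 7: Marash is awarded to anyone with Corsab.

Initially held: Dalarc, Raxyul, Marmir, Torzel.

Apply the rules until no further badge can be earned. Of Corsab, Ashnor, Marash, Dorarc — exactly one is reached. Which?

With Marmir and Raxyul, Rhonex is earned (Rule 2).
With Rhonex, Pyryor is earned (Rule 5).
With Raxyul, Pyryor, and Torzel, Marash is earned (Rule 1).
No rule produces Ashnor, and it is not given. Dorarc would need Corsab, Marash, and Rhonex (Rule 3), but Corsab is never earned. Corsab would need Ashnor and Marash (Rule 6), but Ashnor is never earned.

Marash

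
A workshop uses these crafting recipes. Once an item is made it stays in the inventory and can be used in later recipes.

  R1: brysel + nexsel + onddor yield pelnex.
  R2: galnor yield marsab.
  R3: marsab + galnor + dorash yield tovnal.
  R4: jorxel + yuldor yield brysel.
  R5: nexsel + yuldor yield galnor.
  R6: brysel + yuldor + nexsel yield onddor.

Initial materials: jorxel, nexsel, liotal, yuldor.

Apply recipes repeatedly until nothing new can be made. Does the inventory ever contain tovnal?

tovnal would need marsab, galnor, and dorash (R3), but dorash is never obtained.

No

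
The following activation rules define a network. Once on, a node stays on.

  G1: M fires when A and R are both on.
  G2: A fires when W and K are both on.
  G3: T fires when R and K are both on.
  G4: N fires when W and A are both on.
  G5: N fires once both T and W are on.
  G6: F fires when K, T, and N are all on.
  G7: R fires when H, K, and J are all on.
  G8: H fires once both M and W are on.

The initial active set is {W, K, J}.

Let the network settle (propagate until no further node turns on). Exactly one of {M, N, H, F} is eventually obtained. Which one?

G2: W and K on → A on.
W and A are on, so N fires (G4).
F would need K, T, and N (G6), but T never turns on. M would need A and R (G1), but R never turns on. H would need M and W (G8), but M never turns on.

N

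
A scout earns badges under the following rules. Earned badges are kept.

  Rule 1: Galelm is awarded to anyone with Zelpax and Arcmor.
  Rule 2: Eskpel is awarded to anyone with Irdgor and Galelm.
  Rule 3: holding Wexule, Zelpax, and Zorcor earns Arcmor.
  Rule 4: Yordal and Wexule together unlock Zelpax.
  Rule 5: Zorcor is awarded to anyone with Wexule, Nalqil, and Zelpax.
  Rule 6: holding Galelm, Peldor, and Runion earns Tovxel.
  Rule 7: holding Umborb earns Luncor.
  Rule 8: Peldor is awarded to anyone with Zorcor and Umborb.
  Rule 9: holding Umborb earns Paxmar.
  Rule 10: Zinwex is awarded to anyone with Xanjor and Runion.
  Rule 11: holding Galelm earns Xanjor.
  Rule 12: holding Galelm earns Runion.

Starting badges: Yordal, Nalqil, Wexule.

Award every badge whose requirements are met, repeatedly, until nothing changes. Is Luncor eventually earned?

No

Luncor would need Umborb (Rule 7), but Umborb is never earned.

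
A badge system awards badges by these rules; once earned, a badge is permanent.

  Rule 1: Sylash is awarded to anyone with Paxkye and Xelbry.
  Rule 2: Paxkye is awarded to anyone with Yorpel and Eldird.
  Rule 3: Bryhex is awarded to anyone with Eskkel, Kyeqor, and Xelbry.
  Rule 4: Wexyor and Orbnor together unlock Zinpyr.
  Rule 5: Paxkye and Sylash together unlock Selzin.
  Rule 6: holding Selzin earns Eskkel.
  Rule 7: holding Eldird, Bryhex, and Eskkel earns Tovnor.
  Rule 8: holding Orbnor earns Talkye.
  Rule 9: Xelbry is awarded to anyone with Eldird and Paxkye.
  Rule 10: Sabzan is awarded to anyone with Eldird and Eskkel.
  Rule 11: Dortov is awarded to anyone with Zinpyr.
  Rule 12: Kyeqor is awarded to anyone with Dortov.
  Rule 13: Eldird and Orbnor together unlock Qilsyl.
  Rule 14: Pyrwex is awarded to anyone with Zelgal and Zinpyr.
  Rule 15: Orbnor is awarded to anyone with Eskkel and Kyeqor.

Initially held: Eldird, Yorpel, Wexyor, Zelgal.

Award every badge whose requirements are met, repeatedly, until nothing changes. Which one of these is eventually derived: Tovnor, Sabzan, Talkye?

With Yorpel and Eldird, Paxkye is earned (Rule 2).
With Eldird and Paxkye, Xelbry is earned (Rule 9).
With Paxkye and Xelbry, Sylash is earned (Rule 1).
With Paxkye and Sylash, Selzin is earned (Rule 5).
With Selzin, Eskkel is earned (Rule 6).
With Eldird and Eskkel, Sabzan is earned (Rule 10).
Tovnor would need Eldird, Bryhex, and Eskkel (Rule 7), but Bryhex is never earned. Talkye would need Orbnor (Rule 8), but Orbnor is never earned.

Sabzan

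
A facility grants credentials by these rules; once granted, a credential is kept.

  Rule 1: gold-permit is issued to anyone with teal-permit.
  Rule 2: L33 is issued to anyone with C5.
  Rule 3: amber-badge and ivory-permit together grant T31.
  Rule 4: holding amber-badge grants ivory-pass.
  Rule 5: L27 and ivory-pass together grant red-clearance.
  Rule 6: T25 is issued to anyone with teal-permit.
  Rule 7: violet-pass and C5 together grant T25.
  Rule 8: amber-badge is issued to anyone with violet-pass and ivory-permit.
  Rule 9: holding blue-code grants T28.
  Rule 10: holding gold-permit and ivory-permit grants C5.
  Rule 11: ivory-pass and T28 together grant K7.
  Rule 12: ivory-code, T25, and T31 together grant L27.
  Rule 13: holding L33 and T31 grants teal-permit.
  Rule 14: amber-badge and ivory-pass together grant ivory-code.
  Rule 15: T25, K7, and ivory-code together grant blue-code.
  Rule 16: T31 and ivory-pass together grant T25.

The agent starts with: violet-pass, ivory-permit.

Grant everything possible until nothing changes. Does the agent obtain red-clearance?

Holding violet-pass and ivory-permit grants amber-badge (Rule 8).
Holding amber-badge and ivory-permit grants T31 (Rule 3).
Holding amber-badge grants ivory-pass (Rule 4).
Holding amber-badge and ivory-pass grants ivory-code (Rule 14).
Holding T31 and ivory-pass grants T25 (Rule 16).
Holding ivory-code, T25, and T31 grants L27 (Rule 12).
Holding L27 and ivory-pass grants red-clearance (Rule 5).

Yes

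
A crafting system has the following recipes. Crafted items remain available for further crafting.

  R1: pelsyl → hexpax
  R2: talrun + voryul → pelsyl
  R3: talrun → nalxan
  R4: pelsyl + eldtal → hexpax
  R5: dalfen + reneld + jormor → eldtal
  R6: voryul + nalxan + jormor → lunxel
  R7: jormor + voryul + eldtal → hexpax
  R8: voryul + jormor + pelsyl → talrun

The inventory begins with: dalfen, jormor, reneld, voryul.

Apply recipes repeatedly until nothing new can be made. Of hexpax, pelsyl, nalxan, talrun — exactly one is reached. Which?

Using R5, dalfen, reneld, and jormor make eldtal.
Using R7, jormor, voryul, and eldtal make hexpax.
nalxan would need talrun (R3), but talrun is never obtained. pelsyl would need talrun and voryul (R2), but talrun is never obtained. talrun would need voryul, jormor, and pelsyl (R8), but pelsyl is never obtained.

hexpax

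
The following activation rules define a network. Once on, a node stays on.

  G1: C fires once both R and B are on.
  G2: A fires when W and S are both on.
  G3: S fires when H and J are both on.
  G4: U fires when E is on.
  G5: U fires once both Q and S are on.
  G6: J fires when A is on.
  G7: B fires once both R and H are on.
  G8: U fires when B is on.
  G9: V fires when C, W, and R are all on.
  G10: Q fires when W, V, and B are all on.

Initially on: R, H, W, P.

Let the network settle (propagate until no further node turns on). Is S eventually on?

No

S would need H and J (G3), but J never turns on.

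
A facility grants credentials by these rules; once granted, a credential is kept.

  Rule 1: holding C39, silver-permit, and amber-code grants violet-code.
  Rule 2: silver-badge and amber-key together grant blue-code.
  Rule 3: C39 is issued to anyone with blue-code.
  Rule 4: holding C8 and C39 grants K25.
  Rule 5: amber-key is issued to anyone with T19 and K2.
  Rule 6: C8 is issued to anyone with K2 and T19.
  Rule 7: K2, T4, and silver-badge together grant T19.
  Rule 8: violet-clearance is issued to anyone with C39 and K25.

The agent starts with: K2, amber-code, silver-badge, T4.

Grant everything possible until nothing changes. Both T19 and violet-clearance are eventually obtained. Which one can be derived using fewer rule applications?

T19

T19: Holding K2, T4, and silver-badge grants T19 (Rule 7). [1 rule application]
violet-clearance: Holding K2, T4, and silver-badge grants T19 (Rule 7). Holding K2 and T19 grants C8 (Rule 6). Holding T19 and K2 grants amber-key (Rule 5). Holding silver-badge and amber-key grants blue-code (Rule 2). Holding blue-code grants C39 (Rule 3). Holding C8 and C39 grants K25 (Rule 4). Holding C39 and K25 grants violet-clearance (Rule 8). [7 rule applications]
T19 needs fewer.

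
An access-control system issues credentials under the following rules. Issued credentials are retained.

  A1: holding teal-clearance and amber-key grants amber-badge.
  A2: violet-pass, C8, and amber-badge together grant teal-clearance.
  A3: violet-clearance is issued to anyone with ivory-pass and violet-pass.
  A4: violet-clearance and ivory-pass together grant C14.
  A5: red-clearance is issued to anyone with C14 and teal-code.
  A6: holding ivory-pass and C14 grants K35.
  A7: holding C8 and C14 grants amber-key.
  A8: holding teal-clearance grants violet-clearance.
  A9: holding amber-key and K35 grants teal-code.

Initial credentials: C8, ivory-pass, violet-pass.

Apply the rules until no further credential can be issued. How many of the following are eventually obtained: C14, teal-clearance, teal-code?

Holding ivory-pass and violet-pass grants violet-clearance (A3).
Holding violet-clearance and ivory-pass grants C14 (A4).
Holding C8 and C14 grants amber-key (A7).
Holding ivory-pass and C14 grants K35 (A6).
Holding amber-key and K35 grants teal-code (A9).
C14: reached.
teal-clearance would need violet-pass, C8, and amber-badge (A2), but amber-badge is never granted.
teal-code: reached.
Reached: C14 and teal-code — 2 of the 3.

2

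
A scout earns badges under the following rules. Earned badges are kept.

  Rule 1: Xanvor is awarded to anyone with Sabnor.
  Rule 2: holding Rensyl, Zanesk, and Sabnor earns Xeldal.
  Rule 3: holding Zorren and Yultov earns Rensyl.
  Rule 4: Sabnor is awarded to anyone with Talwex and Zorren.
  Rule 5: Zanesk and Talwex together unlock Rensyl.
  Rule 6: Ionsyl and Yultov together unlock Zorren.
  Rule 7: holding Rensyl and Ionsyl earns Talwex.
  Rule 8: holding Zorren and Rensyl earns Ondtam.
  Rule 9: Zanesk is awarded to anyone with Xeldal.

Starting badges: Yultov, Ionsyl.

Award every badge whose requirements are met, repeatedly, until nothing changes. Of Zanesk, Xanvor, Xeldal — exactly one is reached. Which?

Xanvor

With Ionsyl and Yultov, Zorren is earned (Rule 6).
With Zorren and Yultov, Rensyl is earned (Rule 3).
With Rensyl and Ionsyl, Talwex is earned (Rule 7).
With Talwex and Zorren, Sabnor is earned (Rule 4).
With Sabnor, Xanvor is earned (Rule 1).
Zanesk would need Xeldal (Rule 9), but Xeldal is never earned. Xeldal would need Rensyl, Zanesk, and Sabnor (Rule 2), but Zanesk is never earned.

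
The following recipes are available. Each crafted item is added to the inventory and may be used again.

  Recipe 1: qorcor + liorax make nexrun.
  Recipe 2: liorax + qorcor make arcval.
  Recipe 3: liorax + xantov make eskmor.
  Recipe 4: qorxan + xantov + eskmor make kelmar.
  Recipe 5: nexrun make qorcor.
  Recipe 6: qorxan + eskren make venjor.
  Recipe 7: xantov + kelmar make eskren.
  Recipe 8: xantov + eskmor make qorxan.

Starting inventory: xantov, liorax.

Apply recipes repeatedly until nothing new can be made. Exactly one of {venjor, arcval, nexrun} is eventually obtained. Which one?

Using Recipe 3, liorax and xantov make eskmor.
Using Recipe 8, xantov and eskmor make qorxan.
Using Recipe 4, qorxan, xantov, and eskmor make kelmar.
Using Recipe 7, xantov and kelmar make eskren.
Using Recipe 6, qorxan and eskren make venjor.
nexrun would need qorcor and liorax (Recipe 1), but qorcor is never obtained. arcval would need liorax and qorcor (Recipe 2), but qorcor is never obtained.

venjor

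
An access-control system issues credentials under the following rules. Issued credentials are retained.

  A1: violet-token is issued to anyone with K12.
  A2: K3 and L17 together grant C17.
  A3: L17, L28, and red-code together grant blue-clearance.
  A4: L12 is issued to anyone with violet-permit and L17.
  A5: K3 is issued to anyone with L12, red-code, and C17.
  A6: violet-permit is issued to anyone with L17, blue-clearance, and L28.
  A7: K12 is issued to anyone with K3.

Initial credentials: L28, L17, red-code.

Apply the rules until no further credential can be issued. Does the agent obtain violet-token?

violet-token would need K12 (A1), but K12 is never granted.

No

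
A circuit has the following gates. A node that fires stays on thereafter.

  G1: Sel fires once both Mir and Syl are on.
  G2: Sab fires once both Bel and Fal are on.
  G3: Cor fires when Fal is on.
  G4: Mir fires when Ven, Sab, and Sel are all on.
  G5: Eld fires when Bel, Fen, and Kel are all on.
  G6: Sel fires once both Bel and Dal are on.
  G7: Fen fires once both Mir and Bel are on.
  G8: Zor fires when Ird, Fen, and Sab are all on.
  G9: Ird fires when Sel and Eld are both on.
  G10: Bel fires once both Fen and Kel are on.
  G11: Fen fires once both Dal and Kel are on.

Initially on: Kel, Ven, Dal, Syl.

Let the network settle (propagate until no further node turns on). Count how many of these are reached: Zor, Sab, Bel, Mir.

Dal and Kel are on, so Fen fires (G11).
G10: Fen and Kel on → Bel on.
Zor would need Ird, Fen, and Sab (G8), but Sab never turns on.
Sab would need Bel and Fal (G2), but Fal never turns on.
Bel: reached.
Mir would need Ven, Sab, and Sel (G4), but Sab never turns on.
Reached: Bel — 1 of the 4.

1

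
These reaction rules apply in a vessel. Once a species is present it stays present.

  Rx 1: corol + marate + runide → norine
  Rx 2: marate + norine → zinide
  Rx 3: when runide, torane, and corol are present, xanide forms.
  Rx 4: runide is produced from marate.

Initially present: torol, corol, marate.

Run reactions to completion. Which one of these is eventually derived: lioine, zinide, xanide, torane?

marate present → runide forms (Rx 4).
corol, marate, and runide present → norine forms (Rx 1).
marate and norine present → zinide forms (Rx 2).
xanide would need runide, torane, and corol (Rx 3), but torane never forms. No rule produces torane, and it is not given. No rule produces lioine, and it is not given.

zinide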